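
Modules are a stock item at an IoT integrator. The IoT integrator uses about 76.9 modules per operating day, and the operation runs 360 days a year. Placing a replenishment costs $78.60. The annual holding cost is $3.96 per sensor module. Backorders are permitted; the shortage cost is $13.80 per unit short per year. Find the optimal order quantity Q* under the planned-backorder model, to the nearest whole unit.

Annual demand D = 76.9 × 360 = 27,684.
With planned backorders, Q* = √(2DS/H) · √((H+B)/B).
√(2DS/H) = √(2 × 27,684 × 78.6 / 3.96) = 1048.318.
√((H+B)/B) = √((3.96+13.8)/13.8) = 1.1344.
Q* ≈ 1189.255.

Q* ≈ 1,189 modules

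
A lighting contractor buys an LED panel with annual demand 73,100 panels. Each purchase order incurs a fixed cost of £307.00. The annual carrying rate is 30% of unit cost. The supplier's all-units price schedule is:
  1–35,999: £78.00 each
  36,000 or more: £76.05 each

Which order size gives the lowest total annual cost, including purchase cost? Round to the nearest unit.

Holding cost per unit per year at price C is H = 0.30·C.
Evaluate total cost at each tier's feasible EOQ or, if the EOQ is below the tier, at the tier's minimum quantity.
EOQ at £78.00 = 1385.0 (feasible in tier 1): TC = 73,100×£78.00 + (73,100/1385.0)×307 + (1385.0/2)×0.30×£78.00 = £5,734,207.89.
EOQ at £76.05 = 1402.6 < 36000, so use break Q=36000: TC = 73,100×£76.05 + (73,100/36000.0)×307 + (36000.0/2)×0.30×£76.05 = £5,970,548.38.
Lowest total cost is £5,734,207.89 at Q = 1385.0.

Q* ≈ 1,385 panels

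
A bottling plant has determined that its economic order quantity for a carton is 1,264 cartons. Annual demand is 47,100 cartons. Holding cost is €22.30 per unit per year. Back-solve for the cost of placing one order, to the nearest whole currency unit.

S ≈ €378

Squaring Q* = √(2DS/H) gives Q*² = 2DS/H.
From Q* = √(2DS/H): S = Q*²H / (2D) = 1,264² × 22.3 / (2 × 47,100) = 378.2232.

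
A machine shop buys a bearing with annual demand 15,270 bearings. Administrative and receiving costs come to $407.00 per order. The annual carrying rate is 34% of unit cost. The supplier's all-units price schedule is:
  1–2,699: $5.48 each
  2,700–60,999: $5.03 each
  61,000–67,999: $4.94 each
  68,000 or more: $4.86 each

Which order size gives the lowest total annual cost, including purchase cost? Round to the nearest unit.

Holding cost per unit per year at price C is H = 0.34·C.
Candidates are each tier's EOQ (if it falls in that tier) and each price-break quantity.
EOQ at $5.48 = 2582.9 (feasible in tier 1): TC = 15,270×$5.48 + (15,270/2582.9)×407 + (2582.9/2)×0.34×$5.48 = $88,492.00.
EOQ at $5.03 = 2695.9 < 2700, so use break Q=2700: TC = 15,270×$5.03 + (15,270/2700.0)×407 + (2700.0/2)×0.34×$5.03 = $81,418.68.
EOQ at $4.94 = 2720.4 < 61000, so use break Q=61000: TC = 15,270×$4.94 + (15,270/61000.0)×407 + (61000.0/2)×0.34×$4.94 = $126,763.48.
EOQ at $4.86 = 2742.7 < 68000, so use break Q=68000: TC = 15,270×$4.86 + (15,270/68000.0)×407 + (68000.0/2)×0.34×$4.86 = $130,485.20.
Lowest total cost is $81,418.68 at Q = 2700.0.

Q* ≈ 2,700 bearings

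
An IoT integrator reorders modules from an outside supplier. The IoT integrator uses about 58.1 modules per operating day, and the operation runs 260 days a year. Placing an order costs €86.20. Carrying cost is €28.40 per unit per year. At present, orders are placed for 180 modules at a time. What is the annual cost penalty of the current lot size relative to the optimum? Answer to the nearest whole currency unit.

Extra cost ≈ €1,190 per year

Annual demand D = 58.1 × 260 = 15,106.
EOQ = √(2DS/H) = √(2 × 15,106 × 86.2 / 28.4) ≈ 302.82.
Cost at Q* = (D/Q*)S + (Q*/2)H = √(2DSH) ≈ €8,600.08.
Cost at Q = 180: (15,106/180)×86.2 + (180/2)×28.4 = €7,234.10 + €2,556.00 = €9,790.10.
Excess = €9,790.10 − €8,600.08 = €1,190.01.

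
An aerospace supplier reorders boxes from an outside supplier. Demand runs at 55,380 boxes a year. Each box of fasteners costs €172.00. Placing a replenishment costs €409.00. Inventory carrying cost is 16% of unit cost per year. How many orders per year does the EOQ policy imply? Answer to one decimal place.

N ≈ 43.2 orders per year

Holding cost H = 0.16 × €172.00 = €27.5200 per unit per year.
The optimal lot size = √(2DS/H) = √(2 × 55,380 × 409 / 27.52) ≈ 1283.01.
Orders per year = D / Q* = 55,380 / 1283.01 ≈ 43.164.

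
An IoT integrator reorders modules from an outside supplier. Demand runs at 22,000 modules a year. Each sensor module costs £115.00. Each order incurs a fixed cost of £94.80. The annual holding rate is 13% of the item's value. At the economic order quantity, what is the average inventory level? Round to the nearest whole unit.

Holding cost H = 0.13 × £115.00 = £14.9500 per unit per year.
The optimal lot size = √(2DS/H) = √(2 × 22,000 × 94.8 / 14.95) ≈ 528.21.
Average inventory = Q*/2 ≈ 528.21 / 2 = 264.107.

Average inventory ≈ 264 modules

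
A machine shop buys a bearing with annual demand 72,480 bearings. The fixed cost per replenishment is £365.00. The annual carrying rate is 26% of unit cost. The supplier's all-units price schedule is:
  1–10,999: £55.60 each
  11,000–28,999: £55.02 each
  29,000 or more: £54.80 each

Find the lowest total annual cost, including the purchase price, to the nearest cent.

TC* ≈ £4,057,544.33

Holding cost per unit per year at price C is H = 0.26·C.
Candidates are each tier's EOQ (if it falls in that tier) and each price-break quantity.
EOQ at £55.60 = 1913.1 (feasible in tier 1): TC = 72,480×£55.60 + (72,480/1913.1)×365 + (1913.1/2)×0.26×£55.60 = £4,057,544.33.
EOQ at £55.02 = 1923.2 < 11000, so use break Q=11000: TC = 72,480×£55.02 + (72,480/11000.0)×365 + (11000.0/2)×0.26×£55.02 = £4,068,933.22.
EOQ at £54.80 = 1927.1 < 29000, so use break Q=29000: TC = 72,480×£54.80 + (72,480/29000.0)×365 + (29000.0/2)×0.26×£54.80 = £4,179,412.25.
Lowest total cost among the candidates is at Q = 1913.1.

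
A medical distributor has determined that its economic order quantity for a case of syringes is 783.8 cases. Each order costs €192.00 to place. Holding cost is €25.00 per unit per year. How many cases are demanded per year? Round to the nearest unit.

D ≈ 39,996 cases per year

Invert the EOQ relation Q*² = 2DS/H.
From Q* = √(2DS/H): D = Q*²H / (2S) = 783.8² × 25 / (2 × 192) = 39996.253.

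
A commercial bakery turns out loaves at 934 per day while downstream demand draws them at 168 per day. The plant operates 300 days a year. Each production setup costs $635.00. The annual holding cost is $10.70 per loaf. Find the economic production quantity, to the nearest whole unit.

Q* ≈ 2,701 loaves

Annual demand D = 168 × 300 = 50,400.
Production build-up factor (1 − d/p) = 1 − 168/934 = 0.8201.
Q* = √(2DS / (H(1 − d/p))) = √(2 × 50,400 × 635 / (10.7 × 0.8201)).
= √(64,008,000 / 8.7754) ≈ 2700.749.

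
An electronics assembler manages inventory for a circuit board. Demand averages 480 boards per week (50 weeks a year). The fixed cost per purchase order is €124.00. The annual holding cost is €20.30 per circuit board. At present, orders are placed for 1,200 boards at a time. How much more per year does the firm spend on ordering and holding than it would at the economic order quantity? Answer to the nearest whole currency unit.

Annual demand D = 480 × 50 = 24,000.
EOQ = √(2DS/H) = √(2 × 24,000 × 124 / 20.3) ≈ 541.48.
Cost at Q* = (D/Q*)S + (Q*/2)H = √(2DSH) ≈ €10,992.07.
Cost at Q = 1,200: (24,000/1,200)×124 + (1,200/2)×20.3 = €2,480.00 + €12,180.00 = €14,660.00.
Excess = €14,660.00 − €10,992.07 = €3,667.93.

Extra cost ≈ €3,668 per year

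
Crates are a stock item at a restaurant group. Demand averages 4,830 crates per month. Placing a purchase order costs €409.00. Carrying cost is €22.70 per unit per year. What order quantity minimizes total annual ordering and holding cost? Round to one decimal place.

Annual demand D = 4,830 × 12 = 57,960.
EOQ = √(2DS / H) = √(2 × 57,960 × 409 / 22.7).
= √(47,411,280 / 22.7) = √2,088,602.6432 ≈ 1445.200.

Q* ≈ 1,445.2 crates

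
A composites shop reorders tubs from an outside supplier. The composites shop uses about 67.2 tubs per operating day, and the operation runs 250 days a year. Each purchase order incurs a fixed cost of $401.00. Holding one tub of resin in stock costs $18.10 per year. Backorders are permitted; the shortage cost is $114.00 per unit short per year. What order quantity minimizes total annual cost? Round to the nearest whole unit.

Q* ≈ 929 tubs

Annual demand D = 67.2 × 250 = 16,800.
With planned backorders, Q* = √(2DS/H) · √((H+B)/B).
√(2DS/H) = √(2 × 16,800 × 401 / 18.1) = 862.785.
√((H+B)/B) = √((18.1+114)/114) = 1.0765.
Q* ≈ 928.756.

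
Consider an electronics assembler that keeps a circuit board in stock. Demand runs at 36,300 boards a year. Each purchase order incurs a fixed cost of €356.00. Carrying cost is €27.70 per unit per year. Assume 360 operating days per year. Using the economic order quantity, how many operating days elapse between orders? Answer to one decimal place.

T ≈ 9.6 days

The optimal lot size = √(2DS/H) = √(2 × 36,300 × 356 / 27.7) ≈ 965.95.
Cycle time = Q*/D × 360 = 965.95 / 36,300 × 360 ≈ 9.580 days.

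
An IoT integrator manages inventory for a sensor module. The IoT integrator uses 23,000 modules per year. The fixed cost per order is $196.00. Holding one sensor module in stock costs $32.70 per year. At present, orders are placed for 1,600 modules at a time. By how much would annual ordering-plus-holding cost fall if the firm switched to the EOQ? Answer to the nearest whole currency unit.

Extra cost ≈ $11,807 per year

EOQ = √(2DS/H) = √(2 × 23,000 × 196 / 32.7) ≈ 525.09.
Cost at Q* = (D/Q*)S + (Q*/2)H = √(2DSH) ≈ $17,170.42.
Cost at Q = 1,600: (23,000/1,600)×196 + (1,600/2)×32.7 = $2,817.50 + $26,160.00 = $28,977.50.
Excess = $28,977.50 − $17,170.42 = $11,807.08.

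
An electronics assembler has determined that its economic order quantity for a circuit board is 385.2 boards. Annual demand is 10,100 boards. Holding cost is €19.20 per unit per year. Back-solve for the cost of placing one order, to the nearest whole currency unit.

S ≈ €141

Squaring Q* = √(2DS/H) gives Q*² = 2DS/H.
From Q* = √(2DS/H): S = Q*²H / (2D) = 385.2² × 19.2 / (2 × 10,100) = 141.0335.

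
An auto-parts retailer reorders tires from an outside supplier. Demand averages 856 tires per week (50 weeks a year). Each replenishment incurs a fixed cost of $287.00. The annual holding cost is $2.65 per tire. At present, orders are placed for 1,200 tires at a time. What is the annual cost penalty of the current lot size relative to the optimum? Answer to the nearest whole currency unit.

Extra cost ≈ $3,758 per year

Annual demand D = 856 × 50 = 42,800.
EOQ = √(2DS/H) = √(2 × 42,800 × 287 / 2.65) ≈ 3044.77.
Cost at Q* = (D/Q*)S + (Q*/2)H = √(2DSH) ≈ $8,068.65.
Cost at Q = 1,200: (42,800/1,200)×287 + (1,200/2)×2.65 = $10,236.33 + $1,590.00 = $11,826.33.
Excess = $11,826.33 − $8,068.65 = $3,757.69.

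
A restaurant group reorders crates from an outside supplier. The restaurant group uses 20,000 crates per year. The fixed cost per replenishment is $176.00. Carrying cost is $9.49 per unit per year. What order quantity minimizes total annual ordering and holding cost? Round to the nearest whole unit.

Q* ≈ 861 crates

EOQ = √(2DS / H) = √(2 × 20,000 × 176 / 9.49).
= √(7,040,000 / 9.49) = √741,833.509 ≈ 861.298.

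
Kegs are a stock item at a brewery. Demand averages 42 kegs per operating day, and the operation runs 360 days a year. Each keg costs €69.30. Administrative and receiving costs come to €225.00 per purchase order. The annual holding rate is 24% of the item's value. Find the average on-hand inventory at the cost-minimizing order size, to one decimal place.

Average inventory ≈ 319.8 kegs

Annual demand D = 42 × 360 = 15,120.
Holding cost H = 0.24 × €69.30 = €16.6320 per unit per year.
The optimal lot size = √(2DS/H) = √(2 × 15,120 × 225 / 16.632) ≈ 639.60.
Average inventory = Q*/2 ≈ 639.60 / 2 = 319.801.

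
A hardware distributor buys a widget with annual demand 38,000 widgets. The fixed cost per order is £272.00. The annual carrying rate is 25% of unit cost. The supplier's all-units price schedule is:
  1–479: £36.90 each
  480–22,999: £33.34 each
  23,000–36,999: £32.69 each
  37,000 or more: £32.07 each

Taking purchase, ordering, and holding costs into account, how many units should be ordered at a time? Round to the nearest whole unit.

Q* ≈ 1,575 widgets

Holding cost per unit per year at price C is H = 0.25·C.
Evaluate total cost at each tier's feasible EOQ or, if the EOQ is below the tier, at the tier's minimum quantity.
Tier 1 (£36.90): EOQ = 1497.0 exceeds tier's upper bound 479, so this tier is dominated.
EOQ at £33.34 = 1574.8 (feasible in tier 2): TC = 38,000×£33.34 + (38,000/1574.8)×272 + (1574.8/2)×0.25×£33.34 = £1,280,046.35.
EOQ at £32.69 = 1590.4 < 23000, so use break Q=23000: TC = 38,000×£32.69 + (38,000/23000.0)×272 + (23000.0/2)×0.25×£32.69 = £1,336,653.14.
EOQ at £32.07 = 1605.7 < 37000, so use break Q=37000: TC = 38,000×£32.07 + (38,000/37000.0)×272 + (37000.0/2)×0.25×£32.07 = £1,367,263.10.
Lowest total cost is £1,280,046.35 at Q = 1574.8.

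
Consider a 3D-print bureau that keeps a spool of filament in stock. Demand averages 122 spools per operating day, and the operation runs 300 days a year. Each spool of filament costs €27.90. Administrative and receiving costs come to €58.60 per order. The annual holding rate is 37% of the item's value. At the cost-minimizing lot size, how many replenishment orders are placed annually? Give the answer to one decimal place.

Annual demand D = 122 × 300 = 36,600.
Holding cost H = 0.37 × €27.90 = €10.3230 per unit per year.
EOQ = √(2DS/H) = √(2 × 36,600 × 58.6 / 10.323) ≈ 644.62.
Orders per year = D / Q* = 36,600 / 644.62 ≈ 56.778.

N ≈ 56.8 orders per year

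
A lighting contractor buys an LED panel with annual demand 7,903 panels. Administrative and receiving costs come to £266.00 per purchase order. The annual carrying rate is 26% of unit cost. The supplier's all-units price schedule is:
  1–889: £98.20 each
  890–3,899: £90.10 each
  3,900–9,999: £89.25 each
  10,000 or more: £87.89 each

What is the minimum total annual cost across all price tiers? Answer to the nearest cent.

TC* ≈ £724,846.89

Holding cost per unit per year at price C is H = 0.26·C.
Candidates are each tier's EOQ (if it falls in that tier) and each price-break quantity.
EOQ at £98.20 = 405.8 (feasible in tier 1): TC = 7,903×£98.20 + (7,903/405.8)×266 + (405.8/2)×0.26×£98.20 = £786,435.42.
EOQ at £90.10 = 423.6 < 890, so use break Q=890: TC = 7,903×£90.10 + (7,903/890.0)×266 + (890.0/2)×0.26×£90.10 = £724,846.89.
EOQ at £89.25 = 425.7 < 3900, so use break Q=3900: TC = 7,903×£89.25 + (7,903/3900.0)×266 + (3900.0/2)×0.26×£89.25 = £751,131.53.
EOQ at £87.89 = 428.9 < 10000, so use break Q=10000: TC = 7,903×£87.89 + (7,903/10000.0)×266 + (10000.0/2)×0.26×£87.89 = £809,061.89.
Lowest total cost among the candidates is at Q = 890.0.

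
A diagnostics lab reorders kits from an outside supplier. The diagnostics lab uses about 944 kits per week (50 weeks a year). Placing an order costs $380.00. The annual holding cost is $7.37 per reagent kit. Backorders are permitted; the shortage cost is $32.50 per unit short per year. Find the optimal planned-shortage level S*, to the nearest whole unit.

Annual demand D = 944 × 50 = 47,200.
With planned backorders, Q* = √(2DS/H) · √((H+B)/B).
√(2DS/H) = √(2 × 47,200 × 380 / 7.37) = 2206.196.
√((H+B)/B) = √((7.37+32.5)/32.5) = 1.1076.
Q* ≈ 2443.574.
S* = Q* · H/(H+B) = 2443.574 × 7.37/39.87 ≈ 451.697.

S* ≈ 452 kits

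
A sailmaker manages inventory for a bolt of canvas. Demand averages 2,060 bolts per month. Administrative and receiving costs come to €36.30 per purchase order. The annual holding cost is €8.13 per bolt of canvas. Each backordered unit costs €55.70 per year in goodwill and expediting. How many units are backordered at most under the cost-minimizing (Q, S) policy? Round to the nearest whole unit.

Annual demand D = 2,060 × 12 = 24,720.
With planned backorders, Q* = √(2DS/H) · √((H+B)/B).
√(2DS/H) = √(2 × 24,720 × 36.3 / 8.13) = 469.837.
√((H+B)/B) = √((8.13+55.7)/55.7) = 1.0705.
Q* ≈ 502.958.
S* = Q* · H/(H+B) = 502.958 × 8.13/63.83 ≈ 64.062.

S* ≈ 64 bolts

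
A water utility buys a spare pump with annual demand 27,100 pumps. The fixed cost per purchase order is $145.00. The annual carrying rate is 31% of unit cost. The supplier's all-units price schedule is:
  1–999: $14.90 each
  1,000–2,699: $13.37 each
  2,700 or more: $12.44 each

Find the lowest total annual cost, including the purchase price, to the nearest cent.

Holding cost per unit per year at price C is H = 0.31·C.
For each price level, check whether its EOQ is feasible; otherwise the best quantity at that price is the breakpoint.
Tier 1 ($14.90): EOQ = 1304.4 exceeds tier's upper bound 999, so this tier is dominated.
EOQ at $13.37 = 1377.0 (feasible in tier 2): TC = 27,100×$13.37 + (27,100/1377.0)×145 + (1377.0/2)×0.31×$13.37 = $368,034.29.
EOQ at $12.44 = 1427.6 < 2700, so use break Q=2700: TC = 27,100×$12.44 + (27,100/2700.0)×145 + (2700.0/2)×0.31×$12.44 = $343,785.51.
Lowest total cost among the candidates is at Q = 2700.0.

TC* ≈ $343,785.51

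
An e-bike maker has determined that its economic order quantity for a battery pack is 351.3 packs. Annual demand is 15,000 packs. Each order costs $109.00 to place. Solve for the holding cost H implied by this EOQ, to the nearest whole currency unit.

H ≈ $26

The basic EOQ model gives Q* = √(2DS/H); rearrange for the unknown.
From Q* = √(2DS/H): H = 2DS / Q*² = 2 × 15,000 × 109 / 351.3² = 26.4967.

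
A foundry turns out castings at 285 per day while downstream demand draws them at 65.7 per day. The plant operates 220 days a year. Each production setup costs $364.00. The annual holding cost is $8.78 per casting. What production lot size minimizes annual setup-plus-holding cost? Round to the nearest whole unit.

Q* ≈ 1,248 castings

Annual demand D = 65.7 × 220 = 14,454.
Production build-up factor (1 − d/p) = 1 − 65.7/285 = 0.7695.
Q* = √(2DS / (H(1 − d/p))) = √(2 × 14,454 × 364 / (8.78 × 0.7695)).
= √(10,522,512 / 6.756) ≈ 1248.003.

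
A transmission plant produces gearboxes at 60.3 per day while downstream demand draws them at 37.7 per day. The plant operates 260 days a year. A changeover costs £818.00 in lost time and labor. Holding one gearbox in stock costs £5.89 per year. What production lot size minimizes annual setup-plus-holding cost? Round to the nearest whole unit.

Q* ≈ 2,695 gearboxes

Annual demand D = 37.7 × 260 = 9,802.
Production build-up factor (1 − d/p) = 1 − 37.7/60.3 = 0.3748.
Q* = √(2DS / (H(1 − d/p))) = √(2 × 9,802 × 818 / (5.89 × 0.3748)).
= √(16,036,072 / 2.2075) ≈ 2695.230.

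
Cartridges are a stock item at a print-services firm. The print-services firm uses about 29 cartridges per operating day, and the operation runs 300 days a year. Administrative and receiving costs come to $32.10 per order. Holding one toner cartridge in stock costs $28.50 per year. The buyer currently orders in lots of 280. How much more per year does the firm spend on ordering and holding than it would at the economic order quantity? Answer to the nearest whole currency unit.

Extra cost ≈ $998 per year

Annual demand D = 29 × 300 = 8,700.
EOQ = √(2DS/H) = √(2 × 8,700 × 32.1 / 28.5) ≈ 139.99.
Cost at Q* = (D/Q*)S + (Q*/2)H = √(2DSH) ≈ $3,989.79.
Cost at Q = 280: (8,700/280)×32.1 + (280/2)×28.5 = $997.39 + $3,990.00 = $4,987.39.
Excess = $4,987.39 − $3,989.79 = $997.61.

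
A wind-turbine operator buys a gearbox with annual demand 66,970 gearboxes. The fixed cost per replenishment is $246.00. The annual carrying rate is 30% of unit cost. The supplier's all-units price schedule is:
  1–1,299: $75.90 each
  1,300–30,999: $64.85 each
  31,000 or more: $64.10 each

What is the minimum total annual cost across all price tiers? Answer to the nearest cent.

TC* ≈ $4,368,323.02

Holding cost per unit per year at price C is H = 0.30·C.
Candidates are each tier's EOQ (if it falls in that tier) and each price-break quantity.
EOQ at $75.90 = 1202.9 (feasible in tier 1): TC = 66,970×$75.90 + (66,970/1202.9)×246 + (1202.9/2)×0.30×$75.90 = $5,110,413.77.
EOQ at $64.85 = 1301.4 (feasible in tier 2): TC = 66,970×$64.85 + (66,970/1301.4)×246 + (1301.4/2)×0.30×$64.85 = $4,368,323.02.
EOQ at $64.10 = 1309.0 < 31000, so use break Q=31000: TC = 66,970×$64.10 + (66,970/31000.0)×246 + (31000.0/2)×0.30×$64.10 = $4,591,373.44.
Lowest total cost among the candidates is at Q = 1301.4.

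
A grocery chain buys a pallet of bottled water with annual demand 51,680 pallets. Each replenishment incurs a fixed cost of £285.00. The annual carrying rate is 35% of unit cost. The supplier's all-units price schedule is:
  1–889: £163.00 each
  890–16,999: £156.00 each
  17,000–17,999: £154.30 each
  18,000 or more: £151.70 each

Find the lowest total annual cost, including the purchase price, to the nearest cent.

TC* ≈ £8,102,926.21

Holding cost per unit per year at price C is H = 0.35·C.
Candidates are each tier's EOQ (if it falls in that tier) and each price-break quantity.
EOQ at £163.00 = 718.6 (feasible in tier 1): TC = 51,680×£163.00 + (51,680/718.6)×285 + (718.6/2)×0.35×£163.00 = £8,464,834.59.
EOQ at £156.00 = 734.5 < 890, so use break Q=890: TC = 51,680×£156.00 + (51,680/890.0)×285 + (890.0/2)×0.35×£156.00 = £8,102,926.21.
EOQ at £154.30 = 738.6 < 17000, so use break Q=17000: TC = 51,680×£154.30 + (51,680/17000.0)×285 + (17000.0/2)×0.35×£154.30 = £8,434,132.90.
EOQ at £151.70 = 744.9 < 18000, so use break Q=18000: TC = 51,680×£151.70 + (51,680/18000.0)×285 + (18000.0/2)×0.35×£151.70 = £8,318,529.27.
Lowest total cost among the candidates is at Q = 890.0.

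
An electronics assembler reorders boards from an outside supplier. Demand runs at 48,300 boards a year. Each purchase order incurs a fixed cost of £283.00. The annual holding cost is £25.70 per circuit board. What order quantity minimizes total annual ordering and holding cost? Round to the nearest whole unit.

Q* ≈ 1,031 boards

EOQ = √(2DS / H) = √(2 × 48,300 × 283 / 25.7).
= √(27,337,800 / 25.7) = √1,063,727.6265 ≈ 1031.372.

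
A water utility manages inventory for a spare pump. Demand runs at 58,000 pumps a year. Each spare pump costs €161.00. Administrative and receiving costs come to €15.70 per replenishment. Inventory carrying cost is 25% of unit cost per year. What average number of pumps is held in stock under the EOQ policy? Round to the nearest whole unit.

Holding cost H = 0.25 × €161.00 = €40.2500 per unit per year.
The optimal lot size = √(2DS/H) = √(2 × 58,000 × 15.7 / 40.25) ≈ 212.71.
Average inventory = Q*/2 ≈ 212.71 / 2 = 106.357.

Average inventory ≈ 106 pumps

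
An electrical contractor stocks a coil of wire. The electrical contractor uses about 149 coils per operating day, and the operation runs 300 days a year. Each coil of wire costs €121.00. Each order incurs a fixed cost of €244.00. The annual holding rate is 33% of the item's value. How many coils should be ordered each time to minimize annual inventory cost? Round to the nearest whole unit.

Q* ≈ 739 coils

Annual demand D = 149 × 300 = 44,700.
Holding cost H = 0.33 × €121.00 = €39.9300 per unit per year.
EOQ = √(2DS / H) = √(2 × 44,700 × 244 / 39.93).
= √(21,813,600 / 39.93) = √546,296.018 ≈ 739.118.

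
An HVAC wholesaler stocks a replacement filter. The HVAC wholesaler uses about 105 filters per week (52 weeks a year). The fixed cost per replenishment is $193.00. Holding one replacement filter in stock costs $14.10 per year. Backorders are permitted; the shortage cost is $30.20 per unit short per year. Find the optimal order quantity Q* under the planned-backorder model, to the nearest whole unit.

Annual demand D = 105 × 52 = 5,460.
With planned backorders, Q* = √(2DS/H) · √((H+B)/B).
√(2DS/H) = √(2 × 5,460 × 193 / 14.1) = 386.617.
√((H+B)/B) = √((14.1+30.2)/30.2) = 1.2112.
Q* ≈ 468.251.

Q* ≈ 468 filters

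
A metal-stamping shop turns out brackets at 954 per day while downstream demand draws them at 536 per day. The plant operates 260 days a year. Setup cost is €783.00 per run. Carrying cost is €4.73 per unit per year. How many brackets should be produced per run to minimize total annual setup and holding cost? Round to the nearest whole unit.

Q* ≈ 10,262 brackets

Annual demand D = 536 × 260 = 139,360.
Production build-up factor (1 − d/p) = 1 − 536/954 = 0.4382.
Q* = √(2DS / (H(1 − d/p))) = √(2 × 139,360 × 783 / (4.73 × 0.4382)).
= √(218,237,760 / 2.0725) ≈ 10261.726.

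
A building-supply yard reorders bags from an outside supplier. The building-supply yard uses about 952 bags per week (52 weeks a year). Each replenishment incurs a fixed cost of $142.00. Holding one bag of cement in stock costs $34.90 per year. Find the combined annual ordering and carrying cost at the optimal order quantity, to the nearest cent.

Annual demand D = 952 × 52 = 49,504.
EOQ = √(2DS/H) = √(2 × 49,504 × 142 / 34.9) ≈ 634.70.
At the optimum the two cost components are equal, so total cost = 2·(Q*/2)H = Q*·H.
Minimum total = √(2DSH) = √(2 × 49,504 × 142 × 34.9) ≈ 22150.933.

TC* ≈ $22,150.93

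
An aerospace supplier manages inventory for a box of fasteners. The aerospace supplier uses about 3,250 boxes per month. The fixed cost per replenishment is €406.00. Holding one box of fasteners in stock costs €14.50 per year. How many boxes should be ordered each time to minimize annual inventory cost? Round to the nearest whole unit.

Q* ≈ 1,478 boxes

Annual demand D = 3,250 × 12 = 39,000.
EOQ = √(2DS / H) = √(2 × 39,000 × 406 / 14.5).
= √(31,668,000 / 14.5) = √2,184,000 ≈ 1477.836.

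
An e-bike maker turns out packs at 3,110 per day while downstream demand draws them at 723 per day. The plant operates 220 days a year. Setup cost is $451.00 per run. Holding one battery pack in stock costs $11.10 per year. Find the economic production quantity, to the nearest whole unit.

Q* ≈ 4,104 packs

Annual demand D = 723 × 220 = 159,060.
Production build-up factor (1 − d/p) = 1 − 723/3,110 = 0.7675.
Q* = √(2DS / (H(1 − d/p))) = √(2 × 159,060 × 451 / (11.1 × 0.7675)).
= √(143,472,120 / 8.5195) ≈ 4103.706.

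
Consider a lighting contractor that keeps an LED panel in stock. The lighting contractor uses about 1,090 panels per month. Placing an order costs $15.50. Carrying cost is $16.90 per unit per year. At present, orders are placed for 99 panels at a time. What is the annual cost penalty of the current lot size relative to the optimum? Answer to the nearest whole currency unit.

Extra cost ≈ $267 per year

Annual demand D = 1,090 × 12 = 13,080.
EOQ = √(2DS/H) = √(2 × 13,080 × 15.5 / 16.9) ≈ 154.90.
Cost at Q* = (D/Q*)S + (Q*/2)H = √(2DSH) ≈ $2,617.75.
Cost at Q = 99: (13,080/99)×15.5 + (99/2)×16.9 = $2,047.88 + $836.55 = $2,884.43.
Excess = $2,884.43 − $2,617.75 = $266.68.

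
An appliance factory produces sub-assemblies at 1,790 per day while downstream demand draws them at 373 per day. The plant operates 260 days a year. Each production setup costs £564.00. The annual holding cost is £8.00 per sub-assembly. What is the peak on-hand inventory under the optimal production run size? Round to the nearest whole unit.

I_max ≈ 3,290 sub-assemblies

Annual demand D = 373 × 260 = 96,980.
Production build-up factor (1 − d/p) = 1 − 373/1,790 = 0.7916.
Q* = √(2DS / (H(1 − d/p))) = √(2 × 96,980 × 564 / (8 × 0.7916)).
= √(109,393,440 / 6.333) ≈ 4156.160.
Maximum inventory = Q*(1 − d/p) = 4156.160 × 0.7916 ≈ 3290.100.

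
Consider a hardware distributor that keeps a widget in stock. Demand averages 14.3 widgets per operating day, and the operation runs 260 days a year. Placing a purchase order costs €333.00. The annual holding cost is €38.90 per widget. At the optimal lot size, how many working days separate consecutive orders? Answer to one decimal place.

T ≈ 17.6 days

Annual demand D = 14.3 × 260 = 3,718.
The optimal lot size = √(2DS/H) = √(2 × 3,718 × 333 / 38.9) ≈ 252.30.
Cycle time = Q*/D × 260 = 252.30 / 3,718 × 260 ≈ 17.643 days.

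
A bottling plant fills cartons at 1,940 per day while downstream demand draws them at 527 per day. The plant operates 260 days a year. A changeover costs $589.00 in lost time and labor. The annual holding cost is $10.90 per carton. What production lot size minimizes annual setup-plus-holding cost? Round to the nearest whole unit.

Q* ≈ 4,509 cartons

Annual demand D = 527 × 260 = 137,020.
Production build-up factor (1 − d/p) = 1 − 527/1,940 = 0.7284.
Q* = √(2DS / (H(1 − d/p))) = √(2 × 137,020 × 589 / (10.9 × 0.7284)).
= √(161,409,560 / 7.939) ≈ 4509.010.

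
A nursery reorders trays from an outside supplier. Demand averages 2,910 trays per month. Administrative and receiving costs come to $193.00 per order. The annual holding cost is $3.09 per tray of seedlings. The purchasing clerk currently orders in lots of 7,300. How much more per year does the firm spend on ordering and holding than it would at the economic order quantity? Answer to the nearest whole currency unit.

Extra cost ≈ $5,748 per year

Annual demand D = 2,910 × 12 = 34,920.
EOQ = √(2DS/H) = √(2 × 34,920 × 193 / 3.09) ≈ 2088.58.
Cost at Q* = (D/Q*)S + (Q*/2)H = √(2DSH) ≈ $6,453.72.
Cost at Q = 7,300: (34,920/7,300)×193 + (7,300/2)×3.09 = $923.23 + $11,278.50 = $12,201.73.
Excess = $12,201.73 − $6,453.72 = $5,748.01.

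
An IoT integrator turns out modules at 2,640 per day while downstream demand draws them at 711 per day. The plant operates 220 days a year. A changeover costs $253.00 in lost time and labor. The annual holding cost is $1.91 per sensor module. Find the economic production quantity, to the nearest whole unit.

Annual demand D = 711 × 220 = 156,420.
Production build-up factor (1 − d/p) = 1 − 711/2,640 = 0.7307.
Q* = √(2DS / (H(1 − d/p))) = √(2 × 156,420 × 253 / (1.91 × 0.7307)).
= √(79,148,520 / 1.3956) ≈ 7530.790.

Q* ≈ 7,531 modules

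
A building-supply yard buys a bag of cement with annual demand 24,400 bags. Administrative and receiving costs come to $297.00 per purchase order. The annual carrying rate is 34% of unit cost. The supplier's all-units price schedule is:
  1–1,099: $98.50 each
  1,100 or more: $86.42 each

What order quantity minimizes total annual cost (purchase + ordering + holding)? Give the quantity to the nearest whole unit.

Q* ≈ 1,100 bags

Holding cost per unit per year at price C is H = 0.34·C.
Candidates are each tier's EOQ (if it falls in that tier) and each price-break quantity.
EOQ at $98.50 = 657.9 (feasible in tier 1): TC = 24,400×$98.50 + (24,400/657.9)×297 + (657.9/2)×0.34×$98.50 = $2,425,431.58.
EOQ at $86.42 = 702.3 < 1100, so use break Q=1100: TC = 24,400×$86.42 + (24,400/1100.0)×297 + (1100.0/2)×0.34×$86.42 = $2,131,396.54.
Lowest total cost is $2,131,396.54 at Q = 1100.0.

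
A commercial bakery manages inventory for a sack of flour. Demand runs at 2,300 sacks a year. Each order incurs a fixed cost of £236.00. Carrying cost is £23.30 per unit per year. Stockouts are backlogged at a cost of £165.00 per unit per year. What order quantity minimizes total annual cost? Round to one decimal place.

Q* ≈ 230.6 sacks

With planned backorders, Q* = √(2DS/H) · √((H+B)/B).
√(2DS/H) = √(2 × 2,300 × 236 / 23.3) = 215.852.
√((H+B)/B) = √((23.3+165)/165) = 1.0683.
Q* ≈ 230.590.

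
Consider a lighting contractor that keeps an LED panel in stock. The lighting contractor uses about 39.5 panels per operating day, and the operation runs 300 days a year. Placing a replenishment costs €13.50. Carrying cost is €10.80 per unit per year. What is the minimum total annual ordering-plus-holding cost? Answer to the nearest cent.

TC* ≈ €1,858.89

Annual demand D = 39.5 × 300 = 11,850.
EOQ = √(2DS/H) = √(2 × 11,850 × 13.5 / 10.8) ≈ 172.12.
At Q*, ordering cost (D/Q*)S equals holding cost (Q*/2)H, each = √(DSH/2).
Minimum total = √(2DSH) = √(2 × 11,850 × 13.5 × 10.8) ≈ 1858.887.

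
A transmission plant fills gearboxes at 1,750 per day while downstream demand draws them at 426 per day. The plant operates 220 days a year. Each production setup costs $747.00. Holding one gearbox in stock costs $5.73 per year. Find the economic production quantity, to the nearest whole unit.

Q* ≈ 5,683 gearboxes

Annual demand D = 426 × 220 = 93,720.
Production build-up factor (1 − d/p) = 1 − 426/1,750 = 0.7566.
Q* = √(2DS / (H(1 − d/p))) = √(2 × 93,720 × 747 / (5.73 × 0.7566)).
= √(140,017,680 / 4.3352) ≈ 5683.151.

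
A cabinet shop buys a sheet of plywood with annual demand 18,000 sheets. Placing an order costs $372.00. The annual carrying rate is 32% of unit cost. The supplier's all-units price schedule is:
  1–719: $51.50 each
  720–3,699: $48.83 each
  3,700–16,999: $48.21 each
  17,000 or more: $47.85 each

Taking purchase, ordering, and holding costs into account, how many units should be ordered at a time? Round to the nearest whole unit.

Holding cost per unit per year at price C is H = 0.32·C.
Candidates are each tier's EOQ (if it falls in that tier) and each price-break quantity.
Tier 1 ($51.50): EOQ = 901.5 exceeds tier's upper bound 719, so this tier is dominated.
EOQ at $48.83 = 925.8 (feasible in tier 2): TC = 18,000×$48.83 + (18,000/925.8)×372 + (925.8/2)×0.32×$48.83 = $893,405.75.
EOQ at $48.21 = 931.7 < 3700, so use break Q=3700: TC = 18,000×$48.21 + (18,000/3700.0)×372 + (3700.0/2)×0.32×$48.21 = $898,130.05.
EOQ at $47.85 = 935.2 < 17000, so use break Q=17000: TC = 18,000×$47.85 + (18,000/17000.0)×372 + (17000.0/2)×0.32×$47.85 = $991,845.88.
Lowest total cost is $893,405.75 at Q = 925.8.

Q* ≈ 926 sheets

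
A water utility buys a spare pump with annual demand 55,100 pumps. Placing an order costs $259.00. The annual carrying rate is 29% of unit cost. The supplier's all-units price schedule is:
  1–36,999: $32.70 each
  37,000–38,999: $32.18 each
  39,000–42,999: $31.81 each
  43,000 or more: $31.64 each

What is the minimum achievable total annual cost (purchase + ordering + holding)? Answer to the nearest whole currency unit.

Holding cost per unit per year at price C is H = 0.29·C.
Candidates are each tier's EOQ (if it falls in that tier) and each price-break quantity.
EOQ at $32.70 = 1734.9 (feasible in tier 1): TC = 55,100×$32.70 + (55,100/1734.9)×259 + (1734.9/2)×0.29×$32.70 = $1,818,221.81.
EOQ at $32.18 = 1748.8 < 37000, so use break Q=37000: TC = 55,100×$32.18 + (55,100/37000.0)×259 + (37000.0/2)×0.29×$32.18 = $1,946,149.40.
EOQ at $31.81 = 1759.0 < 39000, so use break Q=39000: TC = 55,100×$31.81 + (55,100/39000.0)×259 + (39000.0/2)×0.29×$31.81 = $1,932,982.47.
EOQ at $31.64 = 1763.7 < 43000, so use break Q=43000: TC = 55,100×$31.64 + (55,100/43000.0)×259 + (43000.0/2)×0.29×$31.64 = $1,940,971.28.
Lowest total cost among the candidates is at Q = 1734.9.

TC* ≈ $1,818,222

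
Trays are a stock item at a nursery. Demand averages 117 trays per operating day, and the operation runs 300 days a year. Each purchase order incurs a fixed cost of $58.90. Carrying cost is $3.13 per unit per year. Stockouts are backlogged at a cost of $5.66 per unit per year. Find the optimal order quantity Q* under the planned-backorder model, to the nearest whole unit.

Q* ≈ 1,432 trays

Annual demand D = 117 × 300 = 35,100.
With planned backorders, Q* = √(2DS/H) · √((H+B)/B).
√(2DS/H) = √(2 × 35,100 × 58.9 / 3.13) = 1149.355.
√((H+B)/B) = √((3.13+5.66)/5.66) = 1.2462.
Q* ≈ 1432.321.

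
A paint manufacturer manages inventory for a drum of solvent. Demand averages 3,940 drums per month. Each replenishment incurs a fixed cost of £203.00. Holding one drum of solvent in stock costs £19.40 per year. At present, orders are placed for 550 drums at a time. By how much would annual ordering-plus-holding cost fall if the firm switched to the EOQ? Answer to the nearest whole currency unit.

Extra cost ≈ £3,488 per year

Annual demand D = 3,940 × 12 = 47,280.
EOQ = √(2DS/H) = √(2 × 47,280 × 203 / 19.4) ≈ 994.72.
Cost at Q* = (D/Q*)S + (Q*/2)H = √(2DSH) ≈ £19,297.57.
Cost at Q = 550: (47,280/550)×203 + (550/2)×19.4 = £17,450.62 + £5,335.00 = £22,785.62.
Excess = £22,785.62 − £19,297.57 = £3,488.05.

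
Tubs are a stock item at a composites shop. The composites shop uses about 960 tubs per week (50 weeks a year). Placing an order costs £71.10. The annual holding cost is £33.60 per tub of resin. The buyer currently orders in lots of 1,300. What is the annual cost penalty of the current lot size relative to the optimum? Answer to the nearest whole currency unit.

Annual demand D = 960 × 50 = 48,000.
EOQ = √(2DS/H) = √(2 × 48,000 × 71.1 / 33.6) ≈ 450.71.
Cost at Q* = (D/Q*)S + (Q*/2)H = √(2DSH) ≈ £15,143.98.
Cost at Q = 1,300: (48,000/1,300)×71.1 + (1,300/2)×33.6 = £2,625.23 + £21,840.00 = £24,465.23.
Excess = £24,465.23 − £15,143.98 = £9,321.25.

Extra cost ≈ £9,321 per year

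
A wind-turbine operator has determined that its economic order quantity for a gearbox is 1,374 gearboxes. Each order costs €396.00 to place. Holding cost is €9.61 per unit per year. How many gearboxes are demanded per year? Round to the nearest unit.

Squaring Q* = √(2DS/H) gives Q*² = 2DS/H.
From Q* = √(2DS/H): D = Q*²H / (2S) = 1,374² × 9.61 / (2 × 396) = 22907.182.

D ≈ 22,907 gearboxes per year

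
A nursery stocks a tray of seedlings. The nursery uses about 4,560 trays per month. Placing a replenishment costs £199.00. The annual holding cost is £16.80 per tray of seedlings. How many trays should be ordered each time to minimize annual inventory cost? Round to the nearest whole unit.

Q* ≈ 1,139 trays

Annual demand D = 4,560 × 12 = 54,720.
EOQ = √(2DS / H) = √(2 × 54,720 × 199 / 16.8).
= √(21,778,560 / 16.8) = √1,296,342.8571 ≈ 1138.571.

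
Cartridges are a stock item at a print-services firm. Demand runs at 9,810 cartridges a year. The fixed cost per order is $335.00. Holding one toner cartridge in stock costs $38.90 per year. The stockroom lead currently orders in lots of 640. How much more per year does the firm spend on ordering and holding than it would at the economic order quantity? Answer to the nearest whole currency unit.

Extra cost ≈ $1,593 per year

EOQ = √(2DS/H) = √(2 × 9,810 × 335 / 38.9) ≈ 411.05.
Cost at Q* = (D/Q*)S + (Q*/2)H = √(2DSH) ≈ $15,989.94.
Cost at Q = 640: (9,810/640)×335 + (640/2)×38.9 = $5,134.92 + $12,448.00 = $17,582.92.
Excess = $17,582.92 − $15,989.94 = $1,592.99.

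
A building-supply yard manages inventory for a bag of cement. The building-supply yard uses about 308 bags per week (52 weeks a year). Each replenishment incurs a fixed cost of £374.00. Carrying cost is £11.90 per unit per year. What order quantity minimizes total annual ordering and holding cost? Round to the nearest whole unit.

Q* ≈ 1,003 bags

Annual demand D = 308 × 52 = 16,016.
EOQ = √(2DS / H) = √(2 × 16,016 × 374 / 11.9).
= √(11,979,968 / 11.9) = √1,006,720 ≈ 1003.354.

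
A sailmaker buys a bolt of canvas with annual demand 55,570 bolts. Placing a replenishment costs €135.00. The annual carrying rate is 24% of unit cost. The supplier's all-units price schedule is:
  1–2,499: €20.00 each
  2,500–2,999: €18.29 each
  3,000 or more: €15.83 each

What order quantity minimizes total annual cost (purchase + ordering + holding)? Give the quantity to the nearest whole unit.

Q* ≈ 3,000 bolts

Holding cost per unit per year at price C is H = 0.24·C.
For each price level, check whether its EOQ is feasible; otherwise the best quantity at that price is the breakpoint.
EOQ at €20.00 = 1768.0 (feasible in tier 1): TC = 55,570×€20.00 + (55,570/1768.0)×135 + (1768.0/2)×0.24×€20.00 = €1,119,886.38.
EOQ at €18.29 = 1848.8 < 2500, so use break Q=2500: TC = 55,570×€18.29 + (55,570/2500.0)×135 + (2500.0/2)×0.24×€18.29 = €1,024,863.08.
EOQ at €15.83 = 1987.3 < 3000, so use break Q=3000: TC = 55,570×€15.83 + (55,570/3000.0)×135 + (3000.0/2)×0.24×€15.83 = €887,872.55.
Lowest total cost is €887,872.55 at Q = 3000.0.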